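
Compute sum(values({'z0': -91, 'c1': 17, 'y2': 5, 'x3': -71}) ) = -140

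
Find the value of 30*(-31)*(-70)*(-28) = -1822800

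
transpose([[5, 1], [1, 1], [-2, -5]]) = [[5, 1, -2], [1, 1, -5]]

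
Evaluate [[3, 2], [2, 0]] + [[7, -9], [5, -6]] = [[10, -7], [7, -6]]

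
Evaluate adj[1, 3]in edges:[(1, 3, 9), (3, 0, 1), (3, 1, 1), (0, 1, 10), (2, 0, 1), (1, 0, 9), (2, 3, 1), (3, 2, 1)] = 9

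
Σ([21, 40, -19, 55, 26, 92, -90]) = 125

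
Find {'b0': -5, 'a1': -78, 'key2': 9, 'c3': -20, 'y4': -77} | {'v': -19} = {'b0': -5, 'a1': -78, 'key2': 9, 'c3': -20, 'y4': -77, 'v': -19}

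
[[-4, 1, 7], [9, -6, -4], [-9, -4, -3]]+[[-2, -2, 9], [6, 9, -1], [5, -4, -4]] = [[-6, -1, 16], [15, 3, -5], [-4, -8, -7]]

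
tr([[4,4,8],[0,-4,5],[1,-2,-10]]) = diagonal: 4 + (-4) + (-10)
= -10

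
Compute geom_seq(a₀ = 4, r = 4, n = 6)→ [4, 16, 64, 256, 1024, 4096]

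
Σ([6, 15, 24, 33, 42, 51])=171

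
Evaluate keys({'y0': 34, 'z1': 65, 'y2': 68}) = ['y0', 'z1', 'y2']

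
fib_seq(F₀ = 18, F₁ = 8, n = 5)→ [18, 8, 26, 34, 60]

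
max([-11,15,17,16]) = 17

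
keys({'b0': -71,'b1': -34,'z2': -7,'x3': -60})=['b0', 'b1', 'z2', 'x3']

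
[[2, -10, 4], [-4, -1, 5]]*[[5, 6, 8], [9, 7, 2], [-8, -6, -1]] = C[0][0] = (2)*(5) + (-10)*(9) + (4)*(-8) = -112
C[0][1] = (2)*(6) + (-10)*(7) + (4)*(-6) = -82
C[0][2] = (2)*(8) + (-10)*(2) + (4)*(-1) = -8
C[1][0] = (-4)*(5) + (-1)*(9) + (5)*(-8) = -69
C[1][1] = (-4)*(6) + (-1)*(7) + (5)*(-6) = -61
C[1][2] = (-4)*(8) + (-1)*(2) + (5)*(-1) = -39
= [[-112, -82, -8], [-69, -61, -39]]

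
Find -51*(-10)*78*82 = 3261960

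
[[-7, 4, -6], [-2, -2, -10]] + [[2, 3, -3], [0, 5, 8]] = [[-5, 7, -9], [-2, 3, -2]]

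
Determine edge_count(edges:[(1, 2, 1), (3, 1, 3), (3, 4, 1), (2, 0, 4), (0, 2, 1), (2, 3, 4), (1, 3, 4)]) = 7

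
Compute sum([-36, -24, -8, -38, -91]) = -197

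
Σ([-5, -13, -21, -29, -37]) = -105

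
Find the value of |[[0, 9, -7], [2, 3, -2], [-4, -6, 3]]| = (1)*(0)*det([[3, -2], [-6, 3]]) + (-1)*(9)*det([[2, -2], [-4, 3]]) + (1)*(-7)*det([[2, 3], [-4, -6]])
= 0 + 18 + 0
= 18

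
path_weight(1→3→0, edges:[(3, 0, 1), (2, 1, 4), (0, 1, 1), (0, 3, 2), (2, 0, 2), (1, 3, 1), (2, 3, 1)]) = 2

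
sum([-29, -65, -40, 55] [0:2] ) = slice → [-29, -65]
(-29) + (-65)
= -94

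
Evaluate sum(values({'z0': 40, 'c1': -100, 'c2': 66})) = 6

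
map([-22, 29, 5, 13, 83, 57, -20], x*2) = -22*2=-44, 29*2=58, 5*2=10, 13*2=26, 83*2=166, 57*2=114, -20*2=-40
= [-44, 58, 10, 26, 166, 114, -40]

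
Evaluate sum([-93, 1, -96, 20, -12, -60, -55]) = (-93) + 1 + (-96) + 20 + (-12) + (-60) + (-55)
= -295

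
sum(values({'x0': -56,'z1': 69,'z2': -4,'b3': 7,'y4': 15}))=(-56) + 69 + (-4) + 7 + 15
= 31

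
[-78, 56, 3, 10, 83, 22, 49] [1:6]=[56, 3, 10, 83, 22]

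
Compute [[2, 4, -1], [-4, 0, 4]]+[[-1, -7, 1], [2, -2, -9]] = [[1, -3, 0], [-2, -2, -5]]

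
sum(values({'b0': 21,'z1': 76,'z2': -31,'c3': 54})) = 120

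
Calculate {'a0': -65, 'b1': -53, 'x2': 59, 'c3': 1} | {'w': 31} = {'a0': -65, 'b1': -53, 'x2': 59, 'c3': 1, 'w': 31}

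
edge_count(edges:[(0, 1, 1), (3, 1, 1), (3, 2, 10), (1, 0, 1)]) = 4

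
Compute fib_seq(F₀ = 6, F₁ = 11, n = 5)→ [6, 11, 17, 28, 45]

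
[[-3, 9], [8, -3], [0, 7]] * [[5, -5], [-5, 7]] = [[-60, 78], [55, -61], [-35, 49]]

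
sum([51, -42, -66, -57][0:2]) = slice → [51, -42]
51 + (-42)
= 9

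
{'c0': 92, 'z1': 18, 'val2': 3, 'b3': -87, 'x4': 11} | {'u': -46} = {'c0': 92, 'z1': 18, 'val2': 3, 'b3': -87, 'x4': 11, 'u': -46}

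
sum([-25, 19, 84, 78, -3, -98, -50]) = (-25) + 19 + 84 + 78 + (-3) + (-98) + (-50)
= 5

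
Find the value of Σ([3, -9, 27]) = 21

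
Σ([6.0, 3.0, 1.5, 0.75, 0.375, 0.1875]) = 6.0 + 3.0 + 1.5 + 0.75 + 0.375 + 0.1875
= 11.8125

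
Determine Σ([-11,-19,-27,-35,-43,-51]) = -186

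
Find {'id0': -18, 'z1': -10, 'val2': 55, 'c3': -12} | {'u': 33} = {'id0': -18, 'z1': -10, 'val2': 55, 'c3': -12, 'u': 33}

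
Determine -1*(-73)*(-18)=-1314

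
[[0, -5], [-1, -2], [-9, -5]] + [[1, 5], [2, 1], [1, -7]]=[[1, 0], [1, -1], [-8, -12]]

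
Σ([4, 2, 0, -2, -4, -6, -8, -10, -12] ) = 4 + 2 + 0 + (-2) + (-4) + (-6) + (-8) + (-10) + (-12)
= -36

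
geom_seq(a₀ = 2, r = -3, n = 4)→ [2, -6, 18, -54]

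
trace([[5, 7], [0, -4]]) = diagonal: 5 + (-4)
= 1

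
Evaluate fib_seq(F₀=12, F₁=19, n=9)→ [12, 19, 31, 50, 81, 131, 212, 343, 555]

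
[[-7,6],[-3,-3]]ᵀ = [[-7, -3], [6, -3]]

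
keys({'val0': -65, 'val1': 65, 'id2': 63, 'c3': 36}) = ['val0', 'val1', 'id2', 'c3']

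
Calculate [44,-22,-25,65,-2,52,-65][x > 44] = [65, 52]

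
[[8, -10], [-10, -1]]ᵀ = [[8, -10], [-10, -1]]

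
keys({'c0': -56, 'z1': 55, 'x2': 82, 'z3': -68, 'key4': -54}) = ['c0', 'z1', 'x2', 'z3', 'key4']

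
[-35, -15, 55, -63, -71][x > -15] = [55]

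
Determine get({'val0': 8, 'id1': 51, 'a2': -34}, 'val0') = 8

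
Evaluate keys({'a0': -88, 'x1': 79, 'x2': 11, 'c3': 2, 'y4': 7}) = ['a0', 'x1', 'x2', 'c3', 'y4']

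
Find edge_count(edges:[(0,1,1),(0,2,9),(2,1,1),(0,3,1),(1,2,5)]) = 5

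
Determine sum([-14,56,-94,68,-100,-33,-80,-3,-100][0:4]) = slice → [-14, 56, -94, 68]
(-14) + 56 + (-94) + 68
= 16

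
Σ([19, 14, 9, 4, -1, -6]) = 19 + 14 + 9 + 4 + (-1) + (-6)
= 39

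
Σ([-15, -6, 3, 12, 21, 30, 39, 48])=(-15) + (-6) + 3 + 12 + 21 + 30 + 39 + 48
= 132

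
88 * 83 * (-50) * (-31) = 11321200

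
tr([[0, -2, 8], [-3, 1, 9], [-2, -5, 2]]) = 3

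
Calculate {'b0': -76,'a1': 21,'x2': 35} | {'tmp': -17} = {'b0': -76, 'a1': 21, 'x2': 35, 'tmp': -17}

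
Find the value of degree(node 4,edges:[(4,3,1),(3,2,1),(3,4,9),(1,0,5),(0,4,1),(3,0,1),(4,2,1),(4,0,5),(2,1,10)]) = 5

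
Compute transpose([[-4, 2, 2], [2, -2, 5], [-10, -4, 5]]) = [[-4, 2, -10], [2, -2, -4], [2, 5, 5]]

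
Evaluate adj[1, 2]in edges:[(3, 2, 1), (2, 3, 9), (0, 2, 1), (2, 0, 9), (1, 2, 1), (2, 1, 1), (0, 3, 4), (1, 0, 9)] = 1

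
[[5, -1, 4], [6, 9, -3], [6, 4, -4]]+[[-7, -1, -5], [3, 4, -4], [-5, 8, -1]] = [[-2, -2, -1], [9, 13, -7], [1, 12, -5]]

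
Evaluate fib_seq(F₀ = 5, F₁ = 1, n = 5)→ [5, 1, 6, 7, 13]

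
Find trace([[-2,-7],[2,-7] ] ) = diagonal: (-2) + (-7)
= -9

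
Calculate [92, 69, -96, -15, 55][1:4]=[69, -96, -15]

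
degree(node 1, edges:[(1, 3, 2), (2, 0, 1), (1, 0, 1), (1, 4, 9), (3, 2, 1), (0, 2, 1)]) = 3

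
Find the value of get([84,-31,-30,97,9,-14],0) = 84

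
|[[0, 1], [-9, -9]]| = (0)*(-9) - (1)*(-9)
= 9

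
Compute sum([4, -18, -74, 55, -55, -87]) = -175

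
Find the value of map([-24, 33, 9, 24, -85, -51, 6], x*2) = -24*2=-48, 33*2=66, 9*2=18, 24*2=48, -85*2=-170, -51*2=-102, 6*2=12
= [-48, 66, 18, 48, -170, -102, 12]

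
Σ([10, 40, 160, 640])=10 + 40 + 160 + 640
= 850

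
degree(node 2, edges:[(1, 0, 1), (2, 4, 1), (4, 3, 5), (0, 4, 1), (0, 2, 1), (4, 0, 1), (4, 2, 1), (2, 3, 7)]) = incident: (2,4), (0,2), (4,2), (2,3)
= 4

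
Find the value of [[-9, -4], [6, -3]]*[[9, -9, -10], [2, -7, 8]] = [[-89, 109, 58], [48, -33, -84]]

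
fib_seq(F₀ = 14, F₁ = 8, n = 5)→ [14, 8, 22, 30, 52]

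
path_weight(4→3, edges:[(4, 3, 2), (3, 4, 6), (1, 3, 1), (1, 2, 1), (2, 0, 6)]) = 2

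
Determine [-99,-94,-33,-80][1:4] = [-94, -33, -80]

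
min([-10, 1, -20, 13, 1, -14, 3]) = -20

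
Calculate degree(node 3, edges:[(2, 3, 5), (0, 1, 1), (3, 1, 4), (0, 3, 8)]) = 3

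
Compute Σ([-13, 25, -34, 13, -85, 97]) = 3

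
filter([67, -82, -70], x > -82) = [67, -70]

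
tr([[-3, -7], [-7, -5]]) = diagonal: (-3) + (-5)
= -8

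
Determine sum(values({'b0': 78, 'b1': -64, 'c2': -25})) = -11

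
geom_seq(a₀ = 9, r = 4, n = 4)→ [9, 36, 144, 576]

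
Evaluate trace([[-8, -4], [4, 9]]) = diagonal: (-8) + 9
= 1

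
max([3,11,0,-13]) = 11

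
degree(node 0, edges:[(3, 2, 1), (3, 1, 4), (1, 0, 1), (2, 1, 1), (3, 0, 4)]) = 2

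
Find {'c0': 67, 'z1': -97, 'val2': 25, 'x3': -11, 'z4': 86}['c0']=67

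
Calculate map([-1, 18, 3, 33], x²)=(-1)²=1, (18)²=324, (3)²=9, (33)²=1089
= [1, 324, 9, 1089]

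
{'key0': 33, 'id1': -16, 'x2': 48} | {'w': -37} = {'key0': 33, 'id1': -16, 'x2': 48, 'w': -37}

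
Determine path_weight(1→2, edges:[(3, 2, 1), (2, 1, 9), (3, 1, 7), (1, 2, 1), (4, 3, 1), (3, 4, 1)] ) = 1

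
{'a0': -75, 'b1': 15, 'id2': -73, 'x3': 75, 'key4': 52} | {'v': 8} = {'a0': -75, 'b1': 15, 'id2': -73, 'x3': 75, 'key4': 52, 'v': 8}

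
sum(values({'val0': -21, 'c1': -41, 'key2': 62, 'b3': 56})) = 56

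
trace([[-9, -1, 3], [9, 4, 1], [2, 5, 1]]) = -4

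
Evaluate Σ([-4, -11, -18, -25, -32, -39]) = -129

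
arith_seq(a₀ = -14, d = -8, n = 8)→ [-14, -22, -30, -38, -46, -54, -62, -70]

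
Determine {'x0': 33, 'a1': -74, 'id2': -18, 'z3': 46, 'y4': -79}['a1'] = -74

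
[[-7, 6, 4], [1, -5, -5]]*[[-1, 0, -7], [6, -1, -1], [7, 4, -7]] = [[71, 10, 15], [-66, -15, 33]]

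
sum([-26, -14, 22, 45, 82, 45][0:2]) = slice → [-26, -14]
(-26) + (-14)
= -40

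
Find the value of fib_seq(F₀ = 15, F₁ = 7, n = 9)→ [15, 7, 22, 29, 51, 80, 131, 211, 342]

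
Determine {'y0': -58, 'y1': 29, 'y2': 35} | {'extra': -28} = {'y0': -58, 'y1': 29, 'y2': 35, 'extra': -28}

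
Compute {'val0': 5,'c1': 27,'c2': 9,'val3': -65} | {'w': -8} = {'val0': 5, 'c1': 27, 'c2': 9, 'val3': -65, 'w': -8}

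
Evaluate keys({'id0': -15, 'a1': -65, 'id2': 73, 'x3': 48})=['id0', 'a1', 'id2', 'x3']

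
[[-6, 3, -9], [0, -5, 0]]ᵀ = [[-6, 0], [3, -5], [-9, 0]]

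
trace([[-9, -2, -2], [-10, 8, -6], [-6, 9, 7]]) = 6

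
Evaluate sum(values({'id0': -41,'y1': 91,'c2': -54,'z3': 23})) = 19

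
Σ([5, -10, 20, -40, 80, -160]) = -105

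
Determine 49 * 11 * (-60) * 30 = -970200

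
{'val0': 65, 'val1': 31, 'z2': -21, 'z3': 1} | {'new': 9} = {'val0': 65, 'val1': 31, 'z2': -21, 'z3': 1, 'new': 9}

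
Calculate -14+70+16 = 72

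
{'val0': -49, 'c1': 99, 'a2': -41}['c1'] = 99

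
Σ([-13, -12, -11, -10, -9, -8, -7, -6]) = (-13) + (-12) + (-11) + (-10) + (-9) + (-8) + (-7) + (-6)
= -76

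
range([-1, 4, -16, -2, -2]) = 20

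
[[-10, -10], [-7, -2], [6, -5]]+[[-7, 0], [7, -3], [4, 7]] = [[-17, -10], [0, -5], [10, 2]]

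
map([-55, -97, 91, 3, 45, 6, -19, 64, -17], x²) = (-55)²=3025, (-97)²=9409, (91)²=8281, (3)²=9, (45)²=2025, (6)²=36, (-19)²=361, (64)²=4096, (-17)²=289
= [3025, 9409, 8281, 9, 2025, 36, 361, 4096, 289]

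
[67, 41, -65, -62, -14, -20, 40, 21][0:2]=[67, 41]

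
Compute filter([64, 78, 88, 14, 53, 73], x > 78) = keep x where x > 78: 64✗, 78✗, 88✓, 14✗, 53✗, 73✗
= [88]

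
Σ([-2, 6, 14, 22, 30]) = (-2) + 6 + 14 + 22 + 30
= 70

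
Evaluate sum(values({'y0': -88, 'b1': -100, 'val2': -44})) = -232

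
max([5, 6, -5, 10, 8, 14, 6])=14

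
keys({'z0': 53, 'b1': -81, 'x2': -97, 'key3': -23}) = ['z0', 'b1', 'x2', 'key3']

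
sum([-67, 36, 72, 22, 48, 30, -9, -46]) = (-67) + 36 + 72 + 22 + 48 + 30 + (-9) + (-46)
= 86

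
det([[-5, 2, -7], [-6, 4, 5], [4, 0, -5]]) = 192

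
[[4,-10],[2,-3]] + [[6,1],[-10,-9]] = [[10, -9], [-8, -12]]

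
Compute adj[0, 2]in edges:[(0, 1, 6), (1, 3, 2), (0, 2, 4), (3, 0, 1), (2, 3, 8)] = 4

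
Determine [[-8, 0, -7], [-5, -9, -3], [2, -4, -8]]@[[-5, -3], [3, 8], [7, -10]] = C[0][0] = (-8)*(-5) + (0)*(3) + (-7)*(7) = -9
C[0][1] = (-8)*(-3) + (0)*(8) + (-7)*(-10) = 94
C[1][0] = (-5)*(-5) + (-9)*(3) + (-3)*(7) = -23
C[1][1] = (-5)*(-3) + (-9)*(8) + (-3)*(-10) = -27
C[2][0] = (2)*(-5) + (-4)*(3) + (-8)*(7) = -78
C[2][1] = (2)*(-3) + (-4)*(8) + (-8)*(-10) = 42
= [[-9, 94], [-23, -27], [-78, 42]]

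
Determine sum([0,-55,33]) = -22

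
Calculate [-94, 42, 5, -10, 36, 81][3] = -10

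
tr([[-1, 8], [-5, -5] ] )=-6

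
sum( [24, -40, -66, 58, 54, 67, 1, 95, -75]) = 118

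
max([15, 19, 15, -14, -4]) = 19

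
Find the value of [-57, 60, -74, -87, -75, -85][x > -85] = keep x where x > -85: -57✓, 60✓, -74✓, -87✗, -75✓, -85✗
= [-57, 60, -74, -75]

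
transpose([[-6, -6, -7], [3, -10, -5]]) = [[-6, 3], [-6, -10], [-7, -5]]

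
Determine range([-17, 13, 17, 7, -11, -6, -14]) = 34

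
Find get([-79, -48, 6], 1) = -48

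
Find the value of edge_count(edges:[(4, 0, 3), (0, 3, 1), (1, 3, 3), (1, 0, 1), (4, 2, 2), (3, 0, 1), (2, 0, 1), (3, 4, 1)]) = 8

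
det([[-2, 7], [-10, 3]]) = (-2)*(3) - (7)*(-10)
= 64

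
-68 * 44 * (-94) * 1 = 281248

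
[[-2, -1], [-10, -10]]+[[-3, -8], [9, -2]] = [[-5, -9], [-1, -12]]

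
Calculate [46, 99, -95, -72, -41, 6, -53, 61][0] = 46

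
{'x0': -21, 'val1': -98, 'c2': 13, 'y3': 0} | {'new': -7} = {'x0': -21, 'val1': -98, 'c2': 13, 'y3': 0, 'new': -7}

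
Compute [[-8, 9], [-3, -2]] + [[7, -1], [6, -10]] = [[-1, 8], [3, -12]]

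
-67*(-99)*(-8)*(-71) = 3767544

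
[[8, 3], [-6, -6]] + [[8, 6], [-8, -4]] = [[16, 9], [-14, -10]]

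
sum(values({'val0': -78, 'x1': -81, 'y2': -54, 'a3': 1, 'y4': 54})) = -158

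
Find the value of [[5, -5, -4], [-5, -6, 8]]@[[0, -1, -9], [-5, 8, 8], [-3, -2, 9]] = [[37, -37, -121], [6, -59, 69]]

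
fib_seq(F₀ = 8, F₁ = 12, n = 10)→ [8, 12, 20, 32, 52, 84, 136, 220, 356, 576]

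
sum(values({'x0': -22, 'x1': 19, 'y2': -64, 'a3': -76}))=(-22) + 19 + (-64) + (-76)
= -143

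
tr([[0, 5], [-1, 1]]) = 1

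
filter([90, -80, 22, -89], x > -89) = keep x where x > -89: 90✓, -80✓, 22✓, -89✗
= [90, -80, 22]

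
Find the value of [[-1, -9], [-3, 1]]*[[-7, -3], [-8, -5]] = C[0][0] = (-1)*(-7) + (-9)*(-8) = 79
C[0][1] = (-1)*(-3) + (-9)*(-5) = 48
C[1][0] = (-3)*(-7) + (1)*(-8) = 13
C[1][1] = (-3)*(-3) + (1)*(-5) = 4
= [[79, 48], [13, 4]]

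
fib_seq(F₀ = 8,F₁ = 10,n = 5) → [8, 10, 18, 28, 46]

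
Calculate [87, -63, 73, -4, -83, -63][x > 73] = [87]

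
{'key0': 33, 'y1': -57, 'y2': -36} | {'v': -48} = {'key0': 33, 'y1': -57, 'y2': -36, 'v': -48}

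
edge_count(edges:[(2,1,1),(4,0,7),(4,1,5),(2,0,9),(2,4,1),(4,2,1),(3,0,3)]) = 7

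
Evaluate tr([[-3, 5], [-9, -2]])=diagonal: (-3) + (-2)
= -5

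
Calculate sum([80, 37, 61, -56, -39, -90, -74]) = -81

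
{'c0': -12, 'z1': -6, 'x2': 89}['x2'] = 89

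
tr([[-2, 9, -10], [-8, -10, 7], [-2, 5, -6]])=diagonal: (-2) + (-10) + (-6)
= -18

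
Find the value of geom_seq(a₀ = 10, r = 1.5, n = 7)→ [10.0, 15.0, 22.5, 33.75, 50.625, 75.9375, 113.90625]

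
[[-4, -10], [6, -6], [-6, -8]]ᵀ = [[-4, 6, -6], [-10, -6, -8]]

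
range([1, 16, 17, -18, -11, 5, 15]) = 35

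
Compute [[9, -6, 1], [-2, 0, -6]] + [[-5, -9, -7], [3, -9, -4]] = [[4, -15, -6], [1, -9, -10]]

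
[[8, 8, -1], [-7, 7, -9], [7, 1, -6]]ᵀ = [[8, -7, 7], [8, 7, 1], [-1, -9, -6]]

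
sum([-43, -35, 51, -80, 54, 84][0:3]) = slice → [-43, -35, 51]
(-43) + (-35) + 51
= -27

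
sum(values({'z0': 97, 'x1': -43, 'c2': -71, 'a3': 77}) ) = 60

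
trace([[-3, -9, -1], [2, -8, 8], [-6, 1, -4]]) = -15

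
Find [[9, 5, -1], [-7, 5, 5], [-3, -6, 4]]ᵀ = [[9, -7, -3], [5, 5, -6], [-1, 5, 4]]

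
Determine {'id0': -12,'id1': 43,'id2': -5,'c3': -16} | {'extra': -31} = {'id0': -12, 'id1': 43, 'id2': -5, 'c3': -16, 'extra': -31}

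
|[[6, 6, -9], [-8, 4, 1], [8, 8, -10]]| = 144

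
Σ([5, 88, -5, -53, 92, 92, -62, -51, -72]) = 34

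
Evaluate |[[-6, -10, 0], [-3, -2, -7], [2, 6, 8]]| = (1)*(-6)*det([[-2, -7], [6, 8]]) + (-1)*(-10)*det([[-3, -7], [2, 8]]) + (1)*(0)*det([[-3, -2], [2, 6]])
= -156 + -100 + 0
= -256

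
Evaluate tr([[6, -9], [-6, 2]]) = diagonal: 6 + 2
= 8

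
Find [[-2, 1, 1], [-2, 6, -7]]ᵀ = [[-2, -2], [1, 6], [1, -7]]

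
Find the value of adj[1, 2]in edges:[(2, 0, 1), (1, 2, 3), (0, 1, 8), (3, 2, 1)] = 3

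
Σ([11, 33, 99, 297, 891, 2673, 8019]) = 12023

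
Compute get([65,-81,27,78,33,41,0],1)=-81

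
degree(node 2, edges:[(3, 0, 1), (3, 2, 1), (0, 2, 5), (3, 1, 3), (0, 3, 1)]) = incident: (3,2), (0,2)
= 2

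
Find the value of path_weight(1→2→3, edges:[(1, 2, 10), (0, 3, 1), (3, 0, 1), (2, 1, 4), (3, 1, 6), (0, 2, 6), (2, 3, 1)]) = 11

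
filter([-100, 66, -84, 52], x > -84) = [66, 52]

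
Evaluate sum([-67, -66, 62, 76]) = (-67) + (-66) + 62 + 76
= 5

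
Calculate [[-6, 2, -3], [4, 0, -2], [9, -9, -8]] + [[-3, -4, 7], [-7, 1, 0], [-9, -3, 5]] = [[-9, -2, 4], [-3, 1, -2], [0, -12, -3]]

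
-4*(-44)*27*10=47520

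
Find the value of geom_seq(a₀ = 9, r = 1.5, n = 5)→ [9.0, 13.5, 20.25, 30.375, 45.5625]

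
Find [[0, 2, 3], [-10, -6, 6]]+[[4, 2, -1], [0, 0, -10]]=[[4, 4, 2], [-10, -6, -4]]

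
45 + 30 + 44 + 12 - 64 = 67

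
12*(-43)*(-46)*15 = 356040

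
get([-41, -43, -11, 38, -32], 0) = -41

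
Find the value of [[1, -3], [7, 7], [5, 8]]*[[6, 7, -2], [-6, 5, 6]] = [[24, -8, -20], [0, 84, 28], [-18, 75, 38]]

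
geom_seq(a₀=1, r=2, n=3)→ a_0 = 1*2^0 = 1
a_1 = 1*2^1 = 2
a_2 = 1*2^2 = 4
= [1, 2, 4]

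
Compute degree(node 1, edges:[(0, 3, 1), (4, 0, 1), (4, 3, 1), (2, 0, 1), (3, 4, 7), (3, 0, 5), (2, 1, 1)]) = 1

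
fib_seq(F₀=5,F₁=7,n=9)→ F_2 = F_1 + F_0 = 12
F_3 = F_2 + F_1 = 19
F_4 = F_3 + F_2 = 31
...
= [5, 7, 12, 19, 31, 50, 81, 131, 212]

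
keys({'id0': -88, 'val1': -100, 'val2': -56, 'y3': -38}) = ['id0', 'val1', 'val2', 'y3']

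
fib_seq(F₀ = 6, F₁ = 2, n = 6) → F_2 = F_1 + F_0 = 8
F_3 = F_2 + F_1 = 10
F_4 = F_3 + F_2 = 18
...
= [6, 2, 8, 10, 18, 28]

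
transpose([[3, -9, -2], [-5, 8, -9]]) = [[3, -5], [-9, 8], [-2, -9]]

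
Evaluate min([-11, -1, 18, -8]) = -11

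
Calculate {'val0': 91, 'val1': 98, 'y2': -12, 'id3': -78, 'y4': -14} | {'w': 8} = {'val0': 91, 'val1': 98, 'y2': -12, 'id3': -78, 'y4': -14, 'w': 8}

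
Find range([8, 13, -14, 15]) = 29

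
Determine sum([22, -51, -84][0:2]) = -29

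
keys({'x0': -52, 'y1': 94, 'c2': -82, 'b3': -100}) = ['x0', 'y1', 'c2', 'b3']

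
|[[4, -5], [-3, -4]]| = -31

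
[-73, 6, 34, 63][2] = 34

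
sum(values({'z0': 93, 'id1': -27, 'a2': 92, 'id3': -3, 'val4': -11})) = 144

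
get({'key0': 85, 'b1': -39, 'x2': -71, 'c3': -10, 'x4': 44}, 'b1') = -39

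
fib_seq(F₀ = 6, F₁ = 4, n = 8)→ [6, 4, 10, 14, 24, 38, 62, 100]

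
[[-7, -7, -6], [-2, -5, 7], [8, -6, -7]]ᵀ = [[-7, -2, 8], [-7, -5, -6], [-6, 7, -7]]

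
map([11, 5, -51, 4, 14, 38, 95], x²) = [121, 25, 2601, 16, 196, 1444, 9025]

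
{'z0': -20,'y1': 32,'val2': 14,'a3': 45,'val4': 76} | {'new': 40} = {'z0': -20, 'y1': 32, 'val2': 14, 'a3': 45, 'val4': 76, 'new': 40}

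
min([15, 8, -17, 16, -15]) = -17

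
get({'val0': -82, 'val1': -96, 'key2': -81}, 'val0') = -82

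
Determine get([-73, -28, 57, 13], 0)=-73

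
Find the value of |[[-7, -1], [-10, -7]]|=39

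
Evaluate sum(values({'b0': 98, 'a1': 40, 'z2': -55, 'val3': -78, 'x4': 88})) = 93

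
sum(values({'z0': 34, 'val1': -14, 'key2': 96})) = 34 + (-14) + 96
= 116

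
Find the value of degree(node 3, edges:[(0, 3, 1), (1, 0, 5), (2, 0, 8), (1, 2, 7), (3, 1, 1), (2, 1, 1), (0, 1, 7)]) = 2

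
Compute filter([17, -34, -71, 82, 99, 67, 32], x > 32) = [82, 99, 67]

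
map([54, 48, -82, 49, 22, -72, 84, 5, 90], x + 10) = 54+10=64, 48+10=58, -82+10=-72, 49+10=59, 22+10=32, -72+10=-62, 84+10=94, 5+10=15, 90+10=100
= [64, 58, -72, 59, 32, -62, 94, 15, 100]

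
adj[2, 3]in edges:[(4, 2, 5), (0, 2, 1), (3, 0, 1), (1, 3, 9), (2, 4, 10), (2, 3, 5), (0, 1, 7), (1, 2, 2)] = 5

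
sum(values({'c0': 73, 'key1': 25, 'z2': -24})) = 73 + 25 + (-24)
= 74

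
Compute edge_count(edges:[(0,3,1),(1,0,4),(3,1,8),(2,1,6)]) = 4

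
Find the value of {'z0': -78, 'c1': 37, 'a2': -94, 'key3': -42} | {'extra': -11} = {'z0': -78, 'c1': 37, 'a2': -94, 'key3': -42, 'extra': -11}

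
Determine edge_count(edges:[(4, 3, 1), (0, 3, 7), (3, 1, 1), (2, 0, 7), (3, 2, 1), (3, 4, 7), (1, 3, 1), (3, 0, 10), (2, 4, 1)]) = 9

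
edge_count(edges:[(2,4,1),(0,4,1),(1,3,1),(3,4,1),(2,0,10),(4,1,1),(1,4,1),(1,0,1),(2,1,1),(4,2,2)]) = 10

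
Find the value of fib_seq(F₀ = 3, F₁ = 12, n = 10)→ [3, 12, 15, 27, 42, 69, 111, 180, 291, 471]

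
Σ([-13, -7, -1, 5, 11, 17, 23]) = (-13) + (-7) + (-1) + 5 + 11 + 17 + 23
= 35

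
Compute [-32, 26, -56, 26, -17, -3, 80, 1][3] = 26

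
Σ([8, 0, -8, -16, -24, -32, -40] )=8 + 0 + (-8) + (-16) + (-24) + (-32) + (-40)
= -112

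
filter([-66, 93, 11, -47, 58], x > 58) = keep x where x > 58: -66✗, 93✓, 11✗, -47✗, 58✗
= [93]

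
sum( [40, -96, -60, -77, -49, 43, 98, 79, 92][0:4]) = slice → [40, -96, -60, -77]
40 + (-96) + (-60) + (-77)
= -193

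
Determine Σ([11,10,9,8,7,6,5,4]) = 11 + 10 + 9 + 8 + 7 + 6 + 5 + 4
= 60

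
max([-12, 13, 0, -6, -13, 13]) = 13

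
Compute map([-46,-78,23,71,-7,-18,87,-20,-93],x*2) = -46*2=-92, -78*2=-156, 23*2=46, 71*2=142, -7*2=-14, -18*2=-36, 87*2=174, -20*2=-40, -93*2=-186
= [-92, -156, 46, 142, -14, -36, 174, -40, -186]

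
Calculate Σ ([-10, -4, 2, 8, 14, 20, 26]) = (-10) + (-4) + 2 + 8 + 14 + 20 + 26
= 56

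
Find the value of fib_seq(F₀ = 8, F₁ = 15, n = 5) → F_2 = F_1 + F_0 = 23
F_3 = F_2 + F_1 = 38
F_4 = F_3 + F_2 = 61
= [8, 15, 23, 38, 61]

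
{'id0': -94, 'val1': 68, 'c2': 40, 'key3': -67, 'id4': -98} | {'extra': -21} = {'id0': -94, 'val1': 68, 'c2': 40, 'key3': -67, 'id4': -98, 'extra': -21}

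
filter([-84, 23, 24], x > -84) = [23, 24]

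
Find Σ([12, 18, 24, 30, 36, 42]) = 12 + 18 + 24 + 30 + 36 + 42
= 162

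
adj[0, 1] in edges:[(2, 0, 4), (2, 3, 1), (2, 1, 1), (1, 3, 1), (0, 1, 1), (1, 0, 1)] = 1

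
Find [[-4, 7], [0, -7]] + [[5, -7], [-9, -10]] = [[1, 0], [-9, -17]]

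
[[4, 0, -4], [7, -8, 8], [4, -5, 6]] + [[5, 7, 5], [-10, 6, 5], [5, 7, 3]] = [[9, 7, 1], [-3, -2, 13], [9, 2, 9]]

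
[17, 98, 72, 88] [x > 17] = keep x where x > 17: 17✗, 98✓, 72✓, 88✓
= [98, 72, 88]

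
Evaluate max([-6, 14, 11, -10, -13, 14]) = 14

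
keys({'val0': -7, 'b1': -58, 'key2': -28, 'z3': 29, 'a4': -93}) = ['val0', 'b1', 'key2', 'z3', 'a4']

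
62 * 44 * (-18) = -49104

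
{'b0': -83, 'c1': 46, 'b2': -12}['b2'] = -12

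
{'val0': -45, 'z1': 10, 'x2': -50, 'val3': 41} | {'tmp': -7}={'val0': -45, 'z1': 10, 'x2': -50, 'val3': 41, 'tmp': -7}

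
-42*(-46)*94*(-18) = -3268944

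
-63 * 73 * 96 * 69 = -30463776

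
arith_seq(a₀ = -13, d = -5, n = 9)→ a_0 = -13 + 0*-5 = -13
a_1 = -13 + 1*-5 = -18
a_2 = -13 + 2*-5 = -23
...
= [-13, -18, -23, -28, -33, -38, -43, -48, -53]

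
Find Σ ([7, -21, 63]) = 7 + -21 + 63
= 49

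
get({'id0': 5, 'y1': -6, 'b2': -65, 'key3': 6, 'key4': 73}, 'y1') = -6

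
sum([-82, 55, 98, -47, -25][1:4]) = 106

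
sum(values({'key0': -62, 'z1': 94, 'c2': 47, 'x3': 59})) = 138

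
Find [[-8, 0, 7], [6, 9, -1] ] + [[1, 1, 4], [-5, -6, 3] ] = [[-7, 1, 11], [1, 3, 2]]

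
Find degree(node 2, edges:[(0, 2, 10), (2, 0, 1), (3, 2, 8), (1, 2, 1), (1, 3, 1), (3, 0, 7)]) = 4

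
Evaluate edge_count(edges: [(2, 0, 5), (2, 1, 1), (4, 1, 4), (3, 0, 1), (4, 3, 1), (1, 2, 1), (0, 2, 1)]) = 7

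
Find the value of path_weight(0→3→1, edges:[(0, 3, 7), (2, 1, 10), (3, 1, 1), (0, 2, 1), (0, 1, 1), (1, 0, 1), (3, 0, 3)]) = 8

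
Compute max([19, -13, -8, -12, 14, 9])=19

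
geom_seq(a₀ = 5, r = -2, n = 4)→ a_0 = 5*(-2)^0 = 5
a_1 = 5*(-2)^1 = -10
a_2 = 5*(-2)^2 = 20
...
= [5, -10, 20, -40]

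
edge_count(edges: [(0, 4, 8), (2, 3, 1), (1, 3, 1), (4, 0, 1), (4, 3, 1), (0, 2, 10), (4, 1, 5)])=7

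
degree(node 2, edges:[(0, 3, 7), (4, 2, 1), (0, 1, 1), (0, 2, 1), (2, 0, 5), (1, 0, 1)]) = incident: (4,2), (0,2), (2,0)
= 3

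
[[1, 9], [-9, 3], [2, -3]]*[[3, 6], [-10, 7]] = [[-87, 69], [-57, -33], [36, -9]]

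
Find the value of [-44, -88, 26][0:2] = [-44, -88]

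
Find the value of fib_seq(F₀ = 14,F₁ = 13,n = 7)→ [14, 13, 27, 40, 67, 107, 174]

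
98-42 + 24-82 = -2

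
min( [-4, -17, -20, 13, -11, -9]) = -20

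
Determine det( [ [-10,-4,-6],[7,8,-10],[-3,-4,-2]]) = (1)*(-10)*det([[8, -10], [-4, -2]]) + (-1)*(-4)*det([[7, -10], [-3, -2]]) + (1)*(-6)*det([[7, 8], [-3, -4]])
= 560 + -176 + 24
= 408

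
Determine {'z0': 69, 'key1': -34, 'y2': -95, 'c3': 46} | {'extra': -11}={'z0': 69, 'key1': -34, 'y2': -95, 'c3': 46, 'extra': -11}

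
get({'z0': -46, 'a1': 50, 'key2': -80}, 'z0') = -46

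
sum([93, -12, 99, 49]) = 93 + (-12) + 99 + 49
= 229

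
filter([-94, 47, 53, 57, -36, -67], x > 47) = keep x where x > 47: -94✗, 47✗, 53✓, 57✓, -36✗, -67✗
= [53, 57]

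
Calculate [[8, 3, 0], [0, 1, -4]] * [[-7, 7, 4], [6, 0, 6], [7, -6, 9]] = C[0][0] = (8)*(-7) + (3)*(6) + (0)*(7) = -38
C[0][1] = (8)*(7) + (3)*(0) + (0)*(-6) = 56
C[0][2] = (8)*(4) + (3)*(6) + (0)*(9) = 50
C[1][0] = (0)*(-7) + (1)*(6) + (-4)*(7) = -22
C[1][1] = (0)*(7) + (1)*(0) + (-4)*(-6) = 24
C[1][2] = (0)*(4) + (1)*(6) + (-4)*(9) = -30
= [[-38, 56, 50], [-22, 24, -30]]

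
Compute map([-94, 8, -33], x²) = (-94)²=8836, (8)²=64, (-33)²=1089
= [8836, 64, 1089]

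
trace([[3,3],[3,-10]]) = -7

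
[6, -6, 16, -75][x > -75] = [6, -6, 16]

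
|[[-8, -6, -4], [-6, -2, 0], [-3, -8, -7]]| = -28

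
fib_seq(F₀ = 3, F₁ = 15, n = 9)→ [3, 15, 18, 33, 51, 84, 135, 219, 354]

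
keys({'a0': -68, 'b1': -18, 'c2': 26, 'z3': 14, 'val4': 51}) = ['a0', 'b1', 'c2', 'z3', 'val4']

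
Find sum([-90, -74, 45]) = -119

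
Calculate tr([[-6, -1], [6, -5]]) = diagonal: (-6) + (-5)
= -11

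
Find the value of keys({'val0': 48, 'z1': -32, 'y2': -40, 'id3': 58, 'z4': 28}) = ['val0', 'z1', 'y2', 'id3', 'z4']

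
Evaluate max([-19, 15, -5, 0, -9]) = 15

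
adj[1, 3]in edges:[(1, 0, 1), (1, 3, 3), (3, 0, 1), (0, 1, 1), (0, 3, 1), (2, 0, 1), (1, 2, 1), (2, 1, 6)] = 3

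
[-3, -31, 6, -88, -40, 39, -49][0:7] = [-3, -31, 6, -88, -40, 39, -49]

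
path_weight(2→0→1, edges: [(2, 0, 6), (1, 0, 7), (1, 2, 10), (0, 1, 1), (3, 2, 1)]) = 7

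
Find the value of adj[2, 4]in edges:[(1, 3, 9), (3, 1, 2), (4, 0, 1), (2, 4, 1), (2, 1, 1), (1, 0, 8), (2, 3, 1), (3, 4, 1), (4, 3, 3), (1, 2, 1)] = 1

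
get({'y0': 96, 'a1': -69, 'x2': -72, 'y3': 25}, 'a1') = -69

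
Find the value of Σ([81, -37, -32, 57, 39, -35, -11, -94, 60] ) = 81 + (-37) + (-32) + 57 + 39 + (-35) + (-11) + (-94) + 60
= 28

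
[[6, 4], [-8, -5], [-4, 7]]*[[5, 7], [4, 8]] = C[0][0] = (6)*(5) + (4)*(4) = 46
C[0][1] = (6)*(7) + (4)*(8) = 74
C[1][0] = (-8)*(5) + (-5)*(4) = -60
C[1][1] = (-8)*(7) + (-5)*(8) = -96
C[2][0] = (-4)*(5) + (7)*(4) = 8
C[2][1] = (-4)*(7) + (7)*(8) = 28
= [[46, 74], [-60, -96], [8, 28]]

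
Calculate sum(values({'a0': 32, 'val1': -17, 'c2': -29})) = -14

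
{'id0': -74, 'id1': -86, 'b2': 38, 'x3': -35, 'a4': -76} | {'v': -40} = {'id0': -74, 'id1': -86, 'b2': 38, 'x3': -35, 'a4': -76, 'v': -40}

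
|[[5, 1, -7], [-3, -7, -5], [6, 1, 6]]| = (1)*(5)*det([[-7, -5], [1, 6]]) + (-1)*(1)*det([[-3, -5], [6, 6]]) + (1)*(-7)*det([[-3, -7], [6, 1]])
= -185 + -12 + -273
= -470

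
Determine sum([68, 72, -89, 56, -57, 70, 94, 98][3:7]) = 163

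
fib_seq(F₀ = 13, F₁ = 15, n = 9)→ F_2 = F_1 + F_0 = 28
F_3 = F_2 + F_1 = 43
F_4 = F_3 + F_2 = 71
...
= [13, 15, 28, 43, 71, 114, 185, 299, 484]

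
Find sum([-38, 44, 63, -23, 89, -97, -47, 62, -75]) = (-38) + 44 + 63 + (-23) + 89 + (-97) + (-47) + 62 + (-75)
= -22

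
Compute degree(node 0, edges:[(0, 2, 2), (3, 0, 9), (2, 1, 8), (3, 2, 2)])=incident: (0,2), (3,0)
= 2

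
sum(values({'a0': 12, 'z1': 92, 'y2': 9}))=12 + 92 + 9
= 113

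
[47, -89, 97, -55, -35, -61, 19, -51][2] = 97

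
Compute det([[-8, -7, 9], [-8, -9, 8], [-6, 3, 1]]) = -158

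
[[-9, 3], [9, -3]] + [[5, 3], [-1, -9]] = [[-4, 6], [8, -12]]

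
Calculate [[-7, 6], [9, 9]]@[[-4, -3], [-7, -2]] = [[-14, 9], [-99, -45]]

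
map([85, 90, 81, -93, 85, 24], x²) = (85)²=7225, (90)²=8100, (81)²=6561, (-93)²=8649, (85)²=7225, (24)²=576
= [7225, 8100, 6561, 8649, 7225, 576]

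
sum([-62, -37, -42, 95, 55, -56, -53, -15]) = -115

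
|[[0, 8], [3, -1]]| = (0)*(-1) - (8)*(3)
= -24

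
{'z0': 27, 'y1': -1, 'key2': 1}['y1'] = -1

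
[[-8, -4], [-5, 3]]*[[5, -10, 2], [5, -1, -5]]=[[-60, 84, 4], [-10, 47, -25]]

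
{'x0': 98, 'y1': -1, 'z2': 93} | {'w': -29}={'x0': 98, 'y1': -1, 'z2': 93, 'w': -29}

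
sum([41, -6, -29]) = 41 + (-6) + (-29)
= 6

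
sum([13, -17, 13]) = 13 + (-17) + 13
= 9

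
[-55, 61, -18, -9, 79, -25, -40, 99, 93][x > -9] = keep x where x > -9: -55✗, 61✓, -18✗, -9✗, 79✓, -25✗, -40✗, 99✓, 93✓
= [61, 79, 99, 93]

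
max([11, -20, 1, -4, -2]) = 11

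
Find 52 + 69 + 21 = 142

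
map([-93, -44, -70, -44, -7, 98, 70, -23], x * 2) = [-186, -88, -140, -88, -14, 196, 140, -46]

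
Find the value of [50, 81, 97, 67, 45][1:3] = [81, 97]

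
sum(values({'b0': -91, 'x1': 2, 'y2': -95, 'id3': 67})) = (-91) + 2 + (-95) + 67
= -117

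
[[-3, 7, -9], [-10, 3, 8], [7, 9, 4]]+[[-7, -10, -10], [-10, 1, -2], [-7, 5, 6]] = [[-10, -3, -19], [-20, 4, 6], [0, 14, 10]]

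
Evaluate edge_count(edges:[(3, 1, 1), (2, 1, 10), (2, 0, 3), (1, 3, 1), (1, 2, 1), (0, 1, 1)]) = 6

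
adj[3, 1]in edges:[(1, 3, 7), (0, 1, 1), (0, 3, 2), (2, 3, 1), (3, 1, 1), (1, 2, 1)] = 1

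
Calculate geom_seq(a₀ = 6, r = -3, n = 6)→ a_0 = 6*(-3)^0 = 6
a_1 = 6*(-3)^1 = -18
a_2 = 6*(-3)^2 = 54
...
= [6, -18, 54, -162, 486, -1458]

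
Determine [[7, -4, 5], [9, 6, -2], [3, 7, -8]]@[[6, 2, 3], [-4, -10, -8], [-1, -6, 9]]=[[53, 24, 98], [32, -30, -39], [-2, -16, -119]]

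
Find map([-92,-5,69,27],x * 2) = [-184, -10, 138, 54]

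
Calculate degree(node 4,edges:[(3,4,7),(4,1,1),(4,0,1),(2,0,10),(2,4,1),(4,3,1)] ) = 5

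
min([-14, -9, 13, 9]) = -14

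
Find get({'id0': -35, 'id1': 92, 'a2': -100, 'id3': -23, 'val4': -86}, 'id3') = -23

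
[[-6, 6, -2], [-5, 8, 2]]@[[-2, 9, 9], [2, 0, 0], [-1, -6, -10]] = [[26, -42, -34], [24, -57, -65]]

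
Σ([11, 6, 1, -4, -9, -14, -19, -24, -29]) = 11 + 6 + 1 + (-4) + (-9) + (-14) + (-19) + (-24) + (-29)
= -81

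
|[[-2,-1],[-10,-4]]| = -2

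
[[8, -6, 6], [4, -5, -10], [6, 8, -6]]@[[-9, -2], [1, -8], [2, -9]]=C[0][0] = (8)*(-9) + (-6)*(1) + (6)*(2) = -66
C[0][1] = (8)*(-2) + (-6)*(-8) + (6)*(-9) = -22
C[1][0] = (4)*(-9) + (-5)*(1) + (-10)*(2) = -61
C[1][1] = (4)*(-2) + (-5)*(-8) + (-10)*(-9) = 122
C[2][0] = (6)*(-9) + (8)*(1) + (-6)*(2) = -58
C[2][1] = (6)*(-2) + (8)*(-8) + (-6)*(-9) = -22
= [[-66, -22], [-61, 122], [-58, -22]]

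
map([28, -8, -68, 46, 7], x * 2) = 28*2=56, -8*2=-16, -68*2=-136, 46*2=92, 7*2=14
= [56, -16, -136, 92, 14]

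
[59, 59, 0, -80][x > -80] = [59, 59, 0]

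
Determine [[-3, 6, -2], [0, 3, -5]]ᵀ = [[-3, 0], [6, 3], [-2, -5]]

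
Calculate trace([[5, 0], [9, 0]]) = 5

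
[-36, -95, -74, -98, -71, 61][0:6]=[-36, -95, -74, -98, -71, 61]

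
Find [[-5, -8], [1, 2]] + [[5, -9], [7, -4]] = [[0, -17], [8, -2]]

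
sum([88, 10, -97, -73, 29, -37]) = -80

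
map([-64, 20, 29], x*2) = [-128, 40, 58]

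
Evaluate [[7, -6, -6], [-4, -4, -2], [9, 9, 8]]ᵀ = [[7, -4, 9], [-6, -4, 9], [-6, -2, 8]]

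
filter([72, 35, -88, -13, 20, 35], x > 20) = keep x where x > 20: 72✓, 35✓, -88✗, -13✗, 20✗, 35✓
= [72, 35, 35]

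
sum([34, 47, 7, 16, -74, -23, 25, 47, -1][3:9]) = -10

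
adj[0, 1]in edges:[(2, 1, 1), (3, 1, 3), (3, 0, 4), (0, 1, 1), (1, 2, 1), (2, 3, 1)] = 1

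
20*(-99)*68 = -134640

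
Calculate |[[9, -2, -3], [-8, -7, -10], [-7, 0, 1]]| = -72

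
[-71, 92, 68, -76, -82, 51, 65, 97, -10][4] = -82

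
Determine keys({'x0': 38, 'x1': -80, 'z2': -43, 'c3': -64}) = ['x0', 'x1', 'z2', 'c3']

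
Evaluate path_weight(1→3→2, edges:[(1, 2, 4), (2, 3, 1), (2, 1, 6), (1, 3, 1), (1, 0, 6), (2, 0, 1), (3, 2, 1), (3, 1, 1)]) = w(1→3)=1 + w(3→2)=1
= 2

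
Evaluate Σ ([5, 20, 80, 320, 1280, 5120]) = 6825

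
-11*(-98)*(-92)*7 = -694232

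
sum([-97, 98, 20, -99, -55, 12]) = (-97) + 98 + 20 + (-99) + (-55) + 12
= -121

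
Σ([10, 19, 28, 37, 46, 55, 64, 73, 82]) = 414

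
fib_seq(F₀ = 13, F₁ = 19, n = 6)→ F_2 = F_1 + F_0 = 32
F_3 = F_2 + F_1 = 51
F_4 = F_3 + F_2 = 83
...
= [13, 19, 32, 51, 83, 134]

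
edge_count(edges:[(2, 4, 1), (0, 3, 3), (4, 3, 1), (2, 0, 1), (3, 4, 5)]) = 5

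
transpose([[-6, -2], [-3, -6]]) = [[-6, -3], [-2, -6]]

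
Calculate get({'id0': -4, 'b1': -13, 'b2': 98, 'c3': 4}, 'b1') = -13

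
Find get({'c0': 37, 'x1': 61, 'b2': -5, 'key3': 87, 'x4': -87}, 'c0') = 37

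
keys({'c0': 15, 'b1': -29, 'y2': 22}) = ['c0', 'b1', 'y2']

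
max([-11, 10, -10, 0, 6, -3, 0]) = 10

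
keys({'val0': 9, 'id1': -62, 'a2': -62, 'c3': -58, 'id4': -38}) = ['val0', 'id1', 'a2', 'c3', 'id4']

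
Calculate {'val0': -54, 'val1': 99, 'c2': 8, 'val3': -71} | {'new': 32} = {'val0': -54, 'val1': 99, 'c2': 8, 'val3': -71, 'new': 32}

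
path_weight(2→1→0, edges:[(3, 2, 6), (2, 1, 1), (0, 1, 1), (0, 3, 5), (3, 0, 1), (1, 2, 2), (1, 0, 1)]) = 2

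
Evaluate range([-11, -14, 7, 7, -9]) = 21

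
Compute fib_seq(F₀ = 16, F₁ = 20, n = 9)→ [16, 20, 36, 56, 92, 148, 240, 388, 628]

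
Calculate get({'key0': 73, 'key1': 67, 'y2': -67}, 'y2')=-67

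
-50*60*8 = -24000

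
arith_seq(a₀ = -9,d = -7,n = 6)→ [-9, -16, -23, -30, -37, -44]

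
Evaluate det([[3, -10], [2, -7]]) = (3)*(-7) - (-10)*(2)
= -1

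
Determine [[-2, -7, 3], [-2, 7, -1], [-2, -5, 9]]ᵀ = [[-2, -2, -2], [-7, 7, -5], [3, -1, 9]]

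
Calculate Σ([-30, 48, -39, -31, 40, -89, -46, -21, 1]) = (-30) + 48 + (-39) + (-31) + 40 + (-89) + (-46) + (-21) + 1
= -167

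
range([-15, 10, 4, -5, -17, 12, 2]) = 29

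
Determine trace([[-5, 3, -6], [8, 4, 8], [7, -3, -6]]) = -7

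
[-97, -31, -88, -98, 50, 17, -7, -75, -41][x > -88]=keep x where x > -88: -97✗, -31✓, -88✗, -98✗, 50✓, 17✓, -7✓, -75✓, -41✓
= [-31, 50, 17, -7, -75, -41]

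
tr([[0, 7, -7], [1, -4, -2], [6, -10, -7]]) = diagonal: 0 + (-4) + (-7)
= -11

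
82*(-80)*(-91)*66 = 39399360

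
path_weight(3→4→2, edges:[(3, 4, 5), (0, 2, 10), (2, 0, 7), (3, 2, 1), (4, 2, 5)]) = w(3→4)=5 + w(4→2)=5
= 10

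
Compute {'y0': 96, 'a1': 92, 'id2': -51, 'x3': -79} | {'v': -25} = {'y0': 96, 'a1': 92, 'id2': -51, 'x3': -79, 'v': -25}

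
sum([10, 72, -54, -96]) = 10 + 72 + (-54) + (-96)
= -68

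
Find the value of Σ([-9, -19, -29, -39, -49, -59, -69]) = (-9) + (-19) + (-29) + (-39) + (-49) + (-59) + (-69)
= -273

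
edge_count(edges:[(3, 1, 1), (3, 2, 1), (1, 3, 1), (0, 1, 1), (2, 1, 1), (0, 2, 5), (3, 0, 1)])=7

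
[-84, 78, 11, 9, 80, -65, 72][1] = 78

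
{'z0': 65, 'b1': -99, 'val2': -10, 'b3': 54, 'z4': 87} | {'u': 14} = {'z0': 65, 'b1': -99, 'val2': -10, 'b3': 54, 'z4': 87, 'u': 14}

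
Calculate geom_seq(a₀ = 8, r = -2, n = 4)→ a_0 = 8*(-2)^0 = 8
a_1 = 8*(-2)^1 = -16
a_2 = 8*(-2)^2 = 32
...
= [8, -16, 32, -64]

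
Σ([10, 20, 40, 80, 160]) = 310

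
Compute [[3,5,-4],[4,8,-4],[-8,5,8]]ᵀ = [[3, 4, -8], [5, 8, 5], [-4, -4, 8]]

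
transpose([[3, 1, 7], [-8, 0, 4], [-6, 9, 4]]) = [[3, -8, -6], [1, 0, 9], [7, 4, 4]]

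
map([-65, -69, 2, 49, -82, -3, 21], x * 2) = [-130, -138, 4, 98, -164, -6, 42]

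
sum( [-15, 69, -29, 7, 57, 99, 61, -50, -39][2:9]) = slice → [-29, 7, 57, 99, 61, -50, -39]
(-29) + 7 + 57 + 99 + 61 + (-50) + (-39)
= 106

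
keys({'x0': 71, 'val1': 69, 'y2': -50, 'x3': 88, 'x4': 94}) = ['x0', 'val1', 'y2', 'x3', 'x4']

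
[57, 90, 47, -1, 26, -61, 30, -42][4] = 26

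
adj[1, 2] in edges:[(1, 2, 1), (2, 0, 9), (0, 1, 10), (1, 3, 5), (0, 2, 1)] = 1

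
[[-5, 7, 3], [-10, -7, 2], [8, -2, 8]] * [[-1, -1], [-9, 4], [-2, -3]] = [[-64, 24], [69, -24], [-6, -40]]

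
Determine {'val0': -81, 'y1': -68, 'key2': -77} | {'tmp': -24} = {'val0': -81, 'y1': -68, 'key2': -77, 'tmp': -24}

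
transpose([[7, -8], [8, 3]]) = [[7, 8], [-8, 3]]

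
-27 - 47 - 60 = -134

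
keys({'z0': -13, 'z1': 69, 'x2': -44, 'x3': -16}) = ['z0', 'z1', 'x2', 'x3']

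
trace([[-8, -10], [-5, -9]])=-17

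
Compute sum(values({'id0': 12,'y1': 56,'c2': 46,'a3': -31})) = 12 + 56 + 46 + (-31)
= 83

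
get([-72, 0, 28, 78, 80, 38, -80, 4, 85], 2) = 28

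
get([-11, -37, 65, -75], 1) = -37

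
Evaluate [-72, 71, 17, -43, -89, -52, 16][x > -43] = [71, 17, 16]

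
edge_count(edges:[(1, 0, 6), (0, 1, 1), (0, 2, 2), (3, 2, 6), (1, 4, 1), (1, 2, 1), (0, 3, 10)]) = 7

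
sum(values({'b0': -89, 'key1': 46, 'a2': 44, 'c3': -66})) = (-89) + 46 + 44 + (-66)
= -65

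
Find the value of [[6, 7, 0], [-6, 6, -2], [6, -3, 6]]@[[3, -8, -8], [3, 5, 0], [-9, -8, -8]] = [[39, -13, -48], [18, 94, 64], [-45, -111, -96]]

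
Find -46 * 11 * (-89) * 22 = 990748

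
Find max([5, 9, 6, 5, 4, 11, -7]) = 11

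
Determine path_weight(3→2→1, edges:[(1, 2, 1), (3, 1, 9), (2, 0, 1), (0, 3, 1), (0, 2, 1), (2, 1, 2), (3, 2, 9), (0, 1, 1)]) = 11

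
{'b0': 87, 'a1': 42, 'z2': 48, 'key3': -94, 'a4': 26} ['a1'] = 42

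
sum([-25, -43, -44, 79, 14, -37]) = (-25) + (-43) + (-44) + 79 + 14 + (-37)
= -56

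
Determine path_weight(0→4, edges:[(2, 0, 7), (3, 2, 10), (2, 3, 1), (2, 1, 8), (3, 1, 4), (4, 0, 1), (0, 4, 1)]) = w(0→4)=1
= 1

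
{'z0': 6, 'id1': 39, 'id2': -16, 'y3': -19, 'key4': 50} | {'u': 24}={'z0': 6, 'id1': 39, 'id2': -16, 'y3': -19, 'key4': 50, 'u': 24}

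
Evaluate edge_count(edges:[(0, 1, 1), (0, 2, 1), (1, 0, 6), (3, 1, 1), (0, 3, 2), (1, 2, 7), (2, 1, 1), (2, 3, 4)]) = 8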